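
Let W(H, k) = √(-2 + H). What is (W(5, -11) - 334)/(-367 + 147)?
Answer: 167/110 - √3/220 ≈ 1.5103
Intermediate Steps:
(W(5, -11) - 334)/(-367 + 147) = (√(-2 + 5) - 334)/(-367 + 147) = (√3 - 334)/(-220) = (-334 + √3)*(-1/220) = 167/110 - √3/220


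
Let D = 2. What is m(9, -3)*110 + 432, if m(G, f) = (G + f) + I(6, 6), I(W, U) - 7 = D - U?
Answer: 1422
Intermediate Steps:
I(W, U) = 9 - U (I(W, U) = 7 + (2 - U) = 9 - U)
m(G, f) = 3 + G + f (m(G, f) = (G + f) + (9 - 1*6) = (G + f) + (9 - 6) = (G + f) + 3 = 3 + G + f)
m(9, -3)*110 + 432 = (3 + 9 - 3)*110 + 432 = 9*110 + 432 = 990 + 432 = 1422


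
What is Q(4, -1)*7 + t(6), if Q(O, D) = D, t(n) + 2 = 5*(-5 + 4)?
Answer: -14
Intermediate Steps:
t(n) = -7 (t(n) = -2 + 5*(-5 + 4) = -2 + 5*(-1) = -2 - 5 = -7)
Q(4, -1)*7 + t(6) = -1*7 - 7 = -7 - 7 = -14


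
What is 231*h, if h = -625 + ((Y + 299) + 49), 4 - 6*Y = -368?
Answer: -49665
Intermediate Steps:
Y = 62 (Y = ⅔ - ⅙*(-368) = ⅔ + 184/3 = 62)
h = -215 (h = -625 + ((62 + 299) + 49) = -625 + (361 + 49) = -625 + 410 = -215)
231*h = 231*(-215) = -49665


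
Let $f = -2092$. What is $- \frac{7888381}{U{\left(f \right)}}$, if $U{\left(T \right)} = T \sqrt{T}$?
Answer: $- \frac{7888381 i \sqrt{523}}{2188232} \approx - 82.441 i$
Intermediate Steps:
$U{\left(T \right)} = T^{\frac{3}{2}}$
$- \frac{7888381}{U{\left(f \right)}} = - \frac{7888381}{\left(-2092\right)^{\frac{3}{2}}} = - \frac{7888381}{\left(-4184\right) i \sqrt{523}} = - 7888381 \frac{i \sqrt{523}}{2188232} = - \frac{7888381 i \sqrt{523}}{2188232}$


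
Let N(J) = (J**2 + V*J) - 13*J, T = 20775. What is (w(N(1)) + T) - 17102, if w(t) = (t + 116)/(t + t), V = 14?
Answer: 7405/2 ≈ 3702.5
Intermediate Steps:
N(J) = J + J**2 (N(J) = (J**2 + 14*J) - 13*J = J + J**2)
w(t) = (116 + t)/(2*t) (w(t) = (116 + t)/((2*t)) = (116 + t)*(1/(2*t)) = (116 + t)/(2*t))
(w(N(1)) + T) - 17102 = ((116 + 1*(1 + 1))/(2*((1*(1 + 1)))) + 20775) - 17102 = ((116 + 1*2)/(2*((1*2))) + 20775) - 17102 = ((1/2)*(116 + 2)/2 + 20775) - 17102 = ((1/2)*(1/2)*118 + 20775) - 17102 = (59/2 + 20775) - 17102 = 41609/2 - 17102 = 7405/2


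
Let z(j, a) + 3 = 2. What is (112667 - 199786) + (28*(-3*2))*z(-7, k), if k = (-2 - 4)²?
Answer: -86951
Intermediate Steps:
k = 36 (k = (-6)² = 36)
z(j, a) = -1 (z(j, a) = -3 + 2 = -1)
(112667 - 199786) + (28*(-3*2))*z(-7, k) = (112667 - 199786) + (28*(-3*2))*(-1) = -87119 + (28*(-6))*(-1) = -87119 - 168*(-1) = -87119 + 168 = -86951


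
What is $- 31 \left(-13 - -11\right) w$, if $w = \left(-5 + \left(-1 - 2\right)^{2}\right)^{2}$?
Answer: $992$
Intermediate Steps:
$w = 16$ ($w = \left(-5 + \left(-3\right)^{2}\right)^{2} = \left(-5 + 9\right)^{2} = 4^{2} = 16$)
$- 31 \left(-13 - -11\right) w = - 31 \left(-13 - -11\right) 16 = - 31 \left(-13 + 11\right) 16 = \left(-31\right) \left(-2\right) 16 = 62 \cdot 16 = 992$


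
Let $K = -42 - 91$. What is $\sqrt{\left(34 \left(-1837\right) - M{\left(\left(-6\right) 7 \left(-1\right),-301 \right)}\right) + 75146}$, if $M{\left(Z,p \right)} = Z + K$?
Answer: $\sqrt{12779} \approx 113.04$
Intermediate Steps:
$K = -133$
$M{\left(Z,p \right)} = -133 + Z$ ($M{\left(Z,p \right)} = Z - 133 = -133 + Z$)
$\sqrt{\left(34 \left(-1837\right) - M{\left(\left(-6\right) 7 \left(-1\right),-301 \right)}\right) + 75146} = \sqrt{\left(34 \left(-1837\right) - \left(-133 + \left(-6\right) 7 \left(-1\right)\right)\right) + 75146} = \sqrt{\left(-62458 - \left(-133 - -42\right)\right) + 75146} = \sqrt{\left(-62458 - \left(-133 + 42\right)\right) + 75146} = \sqrt{\left(-62458 - -91\right) + 75146} = \sqrt{\left(-62458 + 91\right) + 75146} = \sqrt{-62367 + 75146} = \sqrt{12779}$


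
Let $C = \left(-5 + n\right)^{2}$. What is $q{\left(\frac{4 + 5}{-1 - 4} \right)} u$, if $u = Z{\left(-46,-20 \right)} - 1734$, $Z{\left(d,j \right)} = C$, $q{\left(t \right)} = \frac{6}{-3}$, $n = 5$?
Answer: $3468$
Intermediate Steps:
$q{\left(t \right)} = -2$ ($q{\left(t \right)} = 6 \left(- \frac{1}{3}\right) = -2$)
$C = 0$ ($C = \left(-5 + 5\right)^{2} = 0^{2} = 0$)
$Z{\left(d,j \right)} = 0$
$u = -1734$ ($u = 0 - 1734 = -1734$)
$q{\left(\frac{4 + 5}{-1 - 4} \right)} u = \left(-2\right) \left(-1734\right) = 3468$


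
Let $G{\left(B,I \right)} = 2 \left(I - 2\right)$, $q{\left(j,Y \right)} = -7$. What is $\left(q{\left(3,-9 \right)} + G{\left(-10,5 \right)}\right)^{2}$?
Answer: $1$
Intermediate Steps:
$G{\left(B,I \right)} = -4 + 2 I$ ($G{\left(B,I \right)} = 2 \left(-2 + I\right) = -4 + 2 I$)
$\left(q{\left(3,-9 \right)} + G{\left(-10,5 \right)}\right)^{2} = \left(-7 + \left(-4 + 2 \cdot 5\right)\right)^{2} = \left(-7 + \left(-4 + 10\right)\right)^{2} = \left(-7 + 6\right)^{2} = \left(-1\right)^{2} = 1$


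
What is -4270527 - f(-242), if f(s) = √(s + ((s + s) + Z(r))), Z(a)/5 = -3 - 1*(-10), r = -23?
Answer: -4270527 - I*√691 ≈ -4.2705e+6 - 26.287*I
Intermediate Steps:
Z(a) = 35 (Z(a) = 5*(-3 - 1*(-10)) = 5*(-3 + 10) = 5*7 = 35)
f(s) = √(35 + 3*s) (f(s) = √(s + ((s + s) + 35)) = √(s + (2*s + 35)) = √(s + (35 + 2*s)) = √(35 + 3*s))
-4270527 - f(-242) = -4270527 - √(35 + 3*(-242)) = -4270527 - √(35 - 726) = -4270527 - √(-691) = -4270527 - I*√691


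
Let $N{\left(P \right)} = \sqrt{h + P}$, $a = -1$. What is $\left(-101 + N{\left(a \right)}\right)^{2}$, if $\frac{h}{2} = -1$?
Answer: $\left(101 - i \sqrt{3}\right)^{2} \approx 10198.0 - 349.87 i$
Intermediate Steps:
$h = -2$ ($h = 2 \left(-1\right) = -2$)
$N{\left(P \right)} = \sqrt{-2 + P}$
$\left(-101 + N{\left(a \right)}\right)^{2} = \left(-101 + \sqrt{-2 - 1}\right)^{2} = \left(-101 + \sqrt{-3}\right)^{2} = \left(-101 + i \sqrt{3}\right)^{2}$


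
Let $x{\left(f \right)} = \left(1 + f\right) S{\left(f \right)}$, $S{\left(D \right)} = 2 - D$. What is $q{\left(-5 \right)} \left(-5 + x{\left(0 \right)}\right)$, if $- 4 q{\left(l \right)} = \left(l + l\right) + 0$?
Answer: $- \frac{15}{2} \approx -7.5$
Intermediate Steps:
$q{\left(l \right)} = - \frac{l}{2}$ ($q{\left(l \right)} = - \frac{\left(l + l\right) + 0}{4} = - \frac{2 l + 0}{4} = - \frac{2 l}{4} = - \frac{l}{2}$)
$x{\left(f \right)} = \left(1 + f\right) \left(2 - f\right)$
$q{\left(-5 \right)} \left(-5 + x{\left(0 \right)}\right) = \left(- \frac{1}{2}\right) \left(-5\right) \left(-5 + \left(2 + 0 - 0^{2}\right)\right) = \frac{5 \left(-5 + \left(2 + 0 - 0\right)\right)}{2} = \frac{5 \left(-5 + \left(2 + 0 + 0\right)\right)}{2} = \frac{5 \left(-5 + 2\right)}{2} = \frac{5}{2} \left(-3\right) = - \frac{15}{2}$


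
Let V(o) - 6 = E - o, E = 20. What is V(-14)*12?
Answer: 480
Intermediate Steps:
V(o) = 26 - o (V(o) = 6 + (20 - o) = 26 - o)
V(-14)*12 = (26 - 1*(-14))*12 = (26 + 14)*12 = 40*12 = 480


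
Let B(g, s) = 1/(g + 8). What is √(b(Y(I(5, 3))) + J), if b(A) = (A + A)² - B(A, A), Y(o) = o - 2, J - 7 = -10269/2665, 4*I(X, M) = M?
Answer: √21282074385/47970 ≈ 3.0411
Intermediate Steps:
B(g, s) = 1/(8 + g)
I(X, M) = M/4
J = 8386/2665 (J = 7 - 10269/2665 = 8386/2665 ≈ 3.1467)
Y(o) = -2 + o
b(A) = -1/(8 + A) + 4*A² (b(A) = (A + A)² - 1/(8 + A) = (2*A)² - 1/(8 + A) = 4*A² - 1/(8 + A) = -1/(8 + A) + 4*A²)
√(b(Y(I(5, 3))) + J) = √((-1 + 4*(-2 + (¼)*3)²*(8 + (-2 + (¼)*3)))/(8 + (-2 + (¼)*3)) + 8386/2665) = √((-1 + 4*(-2 + ¾)²*(8 + (-2 + ¾)))/(8 + (-2 + ¾)) + 8386/2665) = √((-1 + 4*(-5/4)²*(8 - 5/4))/(8 - 5/4) + 8386/2665) = √((-1 + 4*(25/16)*(27/4))/(27/4) + 8386/2665) = √(4*(-1 + 675/16)/27 + 8386/2665) = √((4/27)*(659/16) + 8386/2665) = √(659/108 + 8386/2665) = √(2661923/287820) = √21282074385/47970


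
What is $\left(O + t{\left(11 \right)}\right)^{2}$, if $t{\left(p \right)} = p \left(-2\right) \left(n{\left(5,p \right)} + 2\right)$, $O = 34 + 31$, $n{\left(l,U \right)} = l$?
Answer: $7921$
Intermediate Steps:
$O = 65$
$t{\left(p \right)} = - 14 p$ ($t{\left(p \right)} = p \left(-2\right) \left(5 + 2\right) = - 2 p 7 = - 14 p$)
$\left(O + t{\left(11 \right)}\right)^{2} = \left(65 - 154\right)^{2} = \left(-89\right)^{2} = 7921$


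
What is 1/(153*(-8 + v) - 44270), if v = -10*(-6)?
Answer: -1/36314 ≈ -2.7538e-5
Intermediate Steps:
v = 60
1/(153*(-8 + v) - 44270) = 1/(153*(-8 + 60) - 44270) = 1/(153*52 - 44270) = 1/(7956 - 44270) = 1/(-36314) = -1/36314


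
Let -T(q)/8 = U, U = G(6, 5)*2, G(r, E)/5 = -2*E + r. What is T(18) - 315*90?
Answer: -28030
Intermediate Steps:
G(r, E) = -10*E + 5*r (G(r, E) = 5*(-2*E + r) = 5*(r - 2*E) = -10*E + 5*r)
U = -40 (U = (-10*5 + 5*6)*2 = (-50 + 30)*2 = -20*2 = -40)
T(q) = 320 (T(q) = -8*(-40) = 320)
T(18) - 315*90 = 320 - 315*90 = 320 - 28350 = -28030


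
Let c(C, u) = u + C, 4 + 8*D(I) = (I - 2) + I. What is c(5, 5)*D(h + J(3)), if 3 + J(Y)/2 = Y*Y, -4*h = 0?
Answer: 45/2 ≈ 22.500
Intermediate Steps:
h = 0 (h = -¼*0 = 0)
J(Y) = -6 + 2*Y² (J(Y) = -6 + 2*(Y*Y) = -6 + 2*Y²)
D(I) = -¾ + I/4 (D(I) = -½ + ((I - 2) + I)/8 = -½ + ((-2 + I) + I)/8 = -½ + (-2 + 2*I)/8 = -½ + (-¼ + I/4) = -¾ + I/4)
c(C, u) = C + u
c(5, 5)*D(h + J(3)) = (5 + 5)*(-¾ + (0 + (-6 + 2*3²))/4) = 10*(-¾ + (0 + (-6 + 2*9))/4) = 10*(-¾ + (0 + (-6 + 18))/4) = 10*(-¾ + (0 + 12)/4) = 10*(-¾ + (¼)*12) = 10*(-¾ + 3) = 10*(9/4) = 45/2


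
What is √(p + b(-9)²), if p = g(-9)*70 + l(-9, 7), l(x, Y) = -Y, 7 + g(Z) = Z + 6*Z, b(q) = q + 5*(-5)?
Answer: 11*I*√31 ≈ 61.245*I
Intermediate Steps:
b(q) = -25 + q (b(q) = q - 25 = -25 + q)
g(Z) = -7 + 7*Z (g(Z) = -7 + (Z + 6*Z) = -7 + 7*Z)
p = -4907 (p = (-7 + 7*(-9))*70 - 1*7 = (-7 - 63)*70 - 7 = -70*70 - 7 = -4900 - 7 = -4907)
√(p + b(-9)²) = √(-4907 + (-25 - 9)²) = √(-4907 + (-34)²) = √(-4907 + 1156) = √(-3751) = 11*I*√31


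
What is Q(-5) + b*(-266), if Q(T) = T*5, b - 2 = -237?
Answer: 62485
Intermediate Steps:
b = -235 (b = 2 - 237 = -235)
Q(T) = 5*T
Q(-5) + b*(-266) = 5*(-5) - 235*(-266) = -25 + 62510 = 62485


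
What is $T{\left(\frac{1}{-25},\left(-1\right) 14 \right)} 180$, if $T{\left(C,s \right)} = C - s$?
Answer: $\frac{12564}{5} \approx 2512.8$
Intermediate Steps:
$T{\left(\frac{1}{-25},\left(-1\right) 14 \right)} 180 = \left(\frac{1}{-25} - \left(-1\right) 14\right) 180 = \left(- \frac{1}{25} - -14\right) 180 = \left(- \frac{1}{25} + 14\right) 180 = \frac{349}{25} \cdot 180 = \frac{12564}{5}$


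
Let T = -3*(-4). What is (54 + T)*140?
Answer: 9240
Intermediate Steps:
T = 12
(54 + T)*140 = (54 + 12)*140 = 66*140 = 9240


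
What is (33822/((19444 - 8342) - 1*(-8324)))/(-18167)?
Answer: -16911/176456071 ≈ -9.5837e-5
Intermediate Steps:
(33822/((19444 - 8342) - 1*(-8324)))/(-18167) = (33822/(11102 + 8324))*(-1/18167) = (33822/19426)*(-1/18167) = (33822*(1/19426))*(-1/18167) = (16911/9713)*(-1/18167) = -16911/176456071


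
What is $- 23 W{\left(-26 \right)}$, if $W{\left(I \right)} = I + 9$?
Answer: $391$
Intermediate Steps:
$W{\left(I \right)} = 9 + I$
$- 23 W{\left(-26 \right)} = - 23 \left(9 - 26\right) = \left(-23\right) \left(-17\right) = 391$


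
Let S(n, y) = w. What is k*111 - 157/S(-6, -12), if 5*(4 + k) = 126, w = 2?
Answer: 22747/10 ≈ 2274.7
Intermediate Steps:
S(n, y) = 2
k = 106/5 (k = -4 + (⅕)*126 = -4 + 126/5 = 106/5 ≈ 21.200)
k*111 - 157/S(-6, -12) = (106/5)*111 - 157/2 = 11766/5 - 157*½ = 11766/5 - 157/2 = 22747/10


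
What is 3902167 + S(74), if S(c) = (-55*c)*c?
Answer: 3600987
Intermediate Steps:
S(c) = -55*c²
3902167 + S(74) = 3902167 - 55*74² = 3902167 - 55*5476 = 3902167 - 301180 = 3600987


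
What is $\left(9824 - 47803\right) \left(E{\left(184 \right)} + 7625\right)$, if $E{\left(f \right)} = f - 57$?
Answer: $-294413208$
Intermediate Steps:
$E{\left(f \right)} = -57 + f$
$\left(9824 - 47803\right) \left(E{\left(184 \right)} + 7625\right) = \left(9824 - 47803\right) \left(\left(-57 + 184\right) + 7625\right) = - 37979 \left(127 + 7625\right) = \left(-37979\right) 7752 = -294413208$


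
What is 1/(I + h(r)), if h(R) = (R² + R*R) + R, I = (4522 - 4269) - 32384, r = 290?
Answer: 1/136359 ≈ 7.3336e-6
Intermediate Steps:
I = -32131 (I = 253 - 32384 = -32131)
h(R) = R + 2*R² (h(R) = (R² + R²) + R = 2*R² + R = R + 2*R²)
1/(I + h(r)) = 1/(-32131 + 290*(1 + 2*290)) = 1/(-32131 + 290*(1 + 580)) = 1/(-32131 + 290*581) = 1/(-32131 + 168490) = 1/136359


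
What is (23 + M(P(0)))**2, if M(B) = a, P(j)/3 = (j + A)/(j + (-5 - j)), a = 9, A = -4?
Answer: 1024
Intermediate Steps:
P(j) = 12/5 - 3*j/5 (P(j) = 3*((j - 4)/(j + (-5 - j))) = 3*((-4 + j)/(-5)) = 3*((-4 + j)*(-1/5)) = 3*(4/5 - j/5) = 12/5 - 3*j/5)
M(B) = 9
(23 + M(P(0)))**2 = (23 + 9)**2 = 32**2 = 1024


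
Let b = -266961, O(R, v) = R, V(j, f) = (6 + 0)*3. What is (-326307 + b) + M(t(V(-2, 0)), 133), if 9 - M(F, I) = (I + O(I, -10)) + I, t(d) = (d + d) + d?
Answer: -593658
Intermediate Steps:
V(j, f) = 18 (V(j, f) = 6*3 = 18)
t(d) = 3*d (t(d) = 2*d + d = 3*d)
M(F, I) = 9 - 3*I (M(F, I) = 9 - ((I + I) + I) = 9 - (2*I + I) = 9 - 3*I)
(-326307 + b) + M(t(V(-2, 0)), 133) = (-326307 - 266961) + (9 - 3*133) = -593268 + (9 - 399) = -593268 - 390 = -593658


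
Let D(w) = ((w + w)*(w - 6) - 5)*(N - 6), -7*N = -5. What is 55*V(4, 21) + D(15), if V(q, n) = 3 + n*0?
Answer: -8650/7 ≈ -1235.7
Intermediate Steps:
N = 5/7 (N = -1/7*(-5) = 5/7 ≈ 0.71429)
V(q, n) = 3 (V(q, n) = 3 + 0 = 3)
D(w) = 185/7 - 74*w*(-6 + w)/7 (D(w) = ((w + w)*(w - 6) - 5)*(5/7 - 6) = ((2*w)*(-6 + w) - 5)*(-37/7) = (2*w*(-6 + w) - 5)*(-37/7) = (-5 + 2*w*(-6 + w))*(-37/7) = 185/7 - 74*w*(-6 + w)/7)
55*V(4, 21) + D(15) = 55*3 + (185/7 - 74/7*15**2 + (444/7)*15) = 165 + (185/7 - 74/7*225 + 6660/7) = 165 + (185/7 - 16650/7 + 6660/7) = 165 - 9805/7 = -8650/7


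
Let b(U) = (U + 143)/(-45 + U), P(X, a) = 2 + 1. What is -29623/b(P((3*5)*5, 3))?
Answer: 622083/73 ≈ 8521.7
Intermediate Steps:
P(X, a) = 3
b(U) = (143 + U)/(-45 + U)
-29623/b(P((3*5)*5, 3)) = -29623*(-45 + 3)/(143 + 3) = -29623/(146/(-42)) = -29623/((-1/42*146)) = -29623/(-73/21) = -29623*(-21/73) = 622083/73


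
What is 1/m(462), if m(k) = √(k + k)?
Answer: √231/462 ≈ 0.032898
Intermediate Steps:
m(k) = √2*√k (m(k) = √(2*k) = √2*√k)
1/m(462) = 1/(√2*√462) = 1/(2*√231) = √231/462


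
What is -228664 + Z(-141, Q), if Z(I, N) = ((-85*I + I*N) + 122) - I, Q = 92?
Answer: -229388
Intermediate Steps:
Z(I, N) = 122 - 86*I + I*N (Z(I, N) = (122 - 85*I + I*N) - I = 122 - 86*I + I*N)
-228664 + Z(-141, Q) = -228664 + (122 - 86*(-141) - 141*92) = -228664 + (122 + 12126 - 12972) = -228664 - 724 = -229388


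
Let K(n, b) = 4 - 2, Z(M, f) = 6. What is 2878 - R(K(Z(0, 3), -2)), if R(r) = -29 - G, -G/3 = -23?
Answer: 2976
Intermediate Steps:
G = 69 (G = -3*(-23) = 69)
K(n, b) = 2
R(r) = -98 (R(r) = -29 - 1*69 = -29 - 69 = -98)
2878 - R(K(Z(0, 3), -2)) = 2878 - 1*(-98) = 2878 + 98 = 2976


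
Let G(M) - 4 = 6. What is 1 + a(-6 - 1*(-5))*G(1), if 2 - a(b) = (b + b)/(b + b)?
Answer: 11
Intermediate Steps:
G(M) = 10 (G(M) = 4 + 6 = 10)
a(b) = 1 (a(b) = 2 - (b + b)/(b + b) = 2 - 2*b/(2*b) = 2 - 2*b*1/(2*b) = 2 - 1*1 = 2 - 1 = 1)
1 + a(-6 - 1*(-5))*G(1) = 1 + 1*10 = 1 + 10 = 11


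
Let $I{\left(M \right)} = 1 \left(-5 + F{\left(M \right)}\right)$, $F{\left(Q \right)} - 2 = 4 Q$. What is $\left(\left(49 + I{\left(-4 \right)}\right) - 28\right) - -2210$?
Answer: $2212$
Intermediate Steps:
$F{\left(Q \right)} = 2 + 4 Q$
$I{\left(M \right)} = -3 + 4 M$ ($I{\left(M \right)} = 1 \left(-5 + \left(2 + 4 M\right)\right) = 1 \left(-3 + 4 M\right) = -3 + 4 M$)
$\left(\left(49 + I{\left(-4 \right)}\right) - 28\right) - -2210 = \left(\left(49 + \left(-3 + 4 \left(-4\right)\right)\right) - 28\right) - -2210 = \left(\left(49 - 19\right) - 28\right) + 2210 = \left(30 - 28\right) + 2210 = 2 + 2210 = 2212$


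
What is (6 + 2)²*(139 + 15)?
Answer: 9856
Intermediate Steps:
(6 + 2)²*(139 + 15) = 8²*154 = 64*154 = 9856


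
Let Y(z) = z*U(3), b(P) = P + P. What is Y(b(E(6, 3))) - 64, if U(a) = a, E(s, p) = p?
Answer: -46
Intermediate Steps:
b(P) = 2*P
Y(z) = 3*z (Y(z) = z*3 = 3*z)
Y(b(E(6, 3))) - 64 = 3*(2*3) - 64 = 3*6 - 64 = 18 - 64 = -46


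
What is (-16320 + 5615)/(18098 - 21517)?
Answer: 10705/3419 ≈ 3.1310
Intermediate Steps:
(-16320 + 5615)/(18098 - 21517) = -10705/(-3419) = -10705*(-1/3419) = 10705/3419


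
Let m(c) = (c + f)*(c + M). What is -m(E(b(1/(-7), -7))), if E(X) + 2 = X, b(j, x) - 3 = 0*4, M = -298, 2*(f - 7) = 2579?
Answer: 770715/2 ≈ 3.8536e+5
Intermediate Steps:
f = 2593/2 (f = 7 + (½)*2579 = 7 + 2579/2 = 2593/2 ≈ 1296.5)
b(j, x) = 3 (b(j, x) = 3 + 0*4 = 3 + 0 = 3)
E(X) = -2 + X
m(c) = (-298 + c)*(2593/2 + c) (m(c) = (c + 2593/2)*(c - 298) = (2593/2 + c)*(-298 + c) = (-298 + c)*(2593/2 + c))
-m(E(b(1/(-7), -7))) = -(-386357 + (-2 + 3)² + 1997*(-2 + 3)/2) = -(-386357 + 1² + (1997/2)*1) = -(-386357 + 1 + 1997/2) = -1*(-770715/2) = 770715/2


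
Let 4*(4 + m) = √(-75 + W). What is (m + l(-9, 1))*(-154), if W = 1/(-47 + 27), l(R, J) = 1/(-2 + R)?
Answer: 630 - 77*I*√7505/20 ≈ 630.0 - 333.53*I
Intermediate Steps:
W = -1/20 (W = 1/(-20) = -1/20 ≈ -0.050000)
m = -4 + I*√7505/40 (m = -4 + √(-75 - 1/20)/4 = -4 + √(-1501/20)/4 = -4 + (I*√7505/10)/4 = -4 + I*√7505/40 ≈ -4.0 + 2.1658*I)
(m + l(-9, 1))*(-154) = ((-4 + I*√7505/40) + 1/(-2 - 9))*(-154) = ((-4 + I*√7505/40) + 1/(-11))*(-154) = ((-4 + I*√7505/40) - 1/11)*(-154) = (-45/11 + I*√7505/40)*(-154) = 630 - 77*I*√7505/20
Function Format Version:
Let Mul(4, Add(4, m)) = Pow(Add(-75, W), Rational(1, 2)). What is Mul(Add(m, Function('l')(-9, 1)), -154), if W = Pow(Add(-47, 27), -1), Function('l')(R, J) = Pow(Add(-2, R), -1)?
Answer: Add(630, Mul(Rational(-77, 20), I, Pow(7505, Rational(1, 2)))) ≈ Add(630.00, Mul(-333.53, I))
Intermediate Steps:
W = Rational(-1, 20) (W = Pow(-20, -1) = Rational(-1, 20) ≈ -0.050000)
m = Add(-4, Mul(Rational(1, 40), I, Pow(7505, Rational(1, 2)))) (m = Add(-4, Mul(Rational(1, 4), Pow(Add(-75, Rational(-1, 20)), Rational(1, 2)))) = Add(-4, Mul(Rational(1, 4), Pow(Rational(-1501, 20), Rational(1, 2)))) = Add(-4, Mul(Rational(1, 4), Mul(Rational(1, 10), I, Pow(7505, Rational(1, 2))))) = Add(-4, Mul(Rational(1, 40), I, Pow(7505, Rational(1, 2)))) ≈ Add(-4.0000, Mul(2.1658, I)))
Mul(Add(m, Function('l')(-9, 1)), -154) = Mul(Add(Add(-4, Mul(Rational(1, 40), I, Pow(7505, Rational(1, 2)))), Pow(Add(-2, -9), -1)), -154) = Mul(Add(Add(-4, Mul(Rational(1, 40), I, Pow(7505, Rational(1, 2)))), Pow(-11, -1)), -154) = Mul(Add(Add(-4, Mul(Rational(1, 40), I, Pow(7505, Rational(1, 2)))), Rational(-1, 11)), -154) = Mul(Add(Rational(-45, 11), Mul(Rational(1, 40), I, Pow(7505, Rational(1, 2)))), -154) = Add(630, Mul(Rational(-77, 20), I, Pow(7505, Rational(1, 2))))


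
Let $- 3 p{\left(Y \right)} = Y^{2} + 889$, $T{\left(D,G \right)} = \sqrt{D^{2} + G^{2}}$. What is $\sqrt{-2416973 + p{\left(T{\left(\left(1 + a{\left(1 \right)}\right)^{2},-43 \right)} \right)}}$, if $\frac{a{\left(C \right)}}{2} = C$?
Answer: $\frac{i \sqrt{21761214}}{3} \approx 1555.0 i$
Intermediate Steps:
$a{\left(C \right)} = 2 C$
$p{\left(Y \right)} = - \frac{889}{3} - \frac{Y^{2}}{3}$ ($p{\left(Y \right)} = - \frac{Y^{2} + 889}{3} = - \frac{889 + Y^{2}}{3} = - \frac{889}{3} - \frac{Y^{2}}{3}$)
$\sqrt{-2416973 + p{\left(T{\left(\left(1 + a{\left(1 \right)}\right)^{2},-43 \right)} \right)}} = \sqrt{-2416973 - \left(\frac{889}{3} + \frac{\left(\sqrt{\left(\left(1 + 2 \cdot 1\right)^{2}\right)^{2} + \left(-43\right)^{2}}\right)^{2}}{3}\right)} = \sqrt{-2416973 - \left(\frac{889}{3} + \frac{\left(\sqrt{\left(\left(1 + 2\right)^{2}\right)^{2} + 1849}\right)^{2}}{3}\right)} = \sqrt{-2416973 - \left(\frac{889}{3} + \frac{\left(\sqrt{\left(3^{2}\right)^{2} + 1849}\right)^{2}}{3}\right)} = \sqrt{-2416973 - \left(\frac{889}{3} + \frac{\left(\sqrt{9^{2} + 1849}\right)^{2}}{3}\right)} = \sqrt{-2416973 - \left(\frac{889}{3} + \frac{\left(\sqrt{81 + 1849}\right)^{2}}{3}\right)} = \sqrt{-2416973 - \left(\frac{889}{3} + \frac{\left(\sqrt{1930}\right)^{2}}{3}\right)} = \sqrt{-2416973 - \frac{2819}{3}} = \sqrt{- \frac{7253738}{3}} = \frac{i \sqrt{21761214}}{3}$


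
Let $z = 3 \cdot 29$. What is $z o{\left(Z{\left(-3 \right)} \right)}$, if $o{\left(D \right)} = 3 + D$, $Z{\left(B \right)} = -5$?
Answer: $-174$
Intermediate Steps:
$z = 87$
$z o{\left(Z{\left(-3 \right)} \right)} = 87 \left(3 - 5\right) = 87 \left(-2\right) = -174$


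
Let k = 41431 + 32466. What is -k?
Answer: -73897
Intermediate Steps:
k = 73897
-k = -1*73897 = -73897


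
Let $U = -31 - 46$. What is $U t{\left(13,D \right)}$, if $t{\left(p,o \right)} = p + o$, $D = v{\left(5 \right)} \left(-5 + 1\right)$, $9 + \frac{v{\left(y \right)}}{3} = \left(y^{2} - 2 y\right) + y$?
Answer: $9163$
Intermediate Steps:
$v{\left(y \right)} = -27 - 3 y + 3 y^{2}$ ($v{\left(y \right)} = -27 + 3 \left(\left(y^{2} - 2 y\right) + y\right) = -27 + 3 \left(y^{2} - y\right) = -27 + \left(- 3 y + 3 y^{2}\right) = -27 - 3 y + 3 y^{2}$)
$D = -132$ ($D = \left(-27 - 15 + 3 \cdot 5^{2}\right) \left(-5 + 1\right) = \left(-27 - 15 + 3 \cdot 25\right) \left(-4\right) = \left(-27 - 15 + 75\right) \left(-4\right) = 33 \left(-4\right) = -132$)
$U = -77$
$t{\left(p,o \right)} = o + p$
$U t{\left(13,D \right)} = - 77 \left(-132 + 13\right) = \left(-77\right) \left(-119\right) = 9163$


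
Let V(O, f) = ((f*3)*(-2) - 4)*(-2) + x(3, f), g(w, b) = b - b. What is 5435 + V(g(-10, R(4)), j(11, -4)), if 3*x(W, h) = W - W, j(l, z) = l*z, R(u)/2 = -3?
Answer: 4915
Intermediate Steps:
R(u) = -6 (R(u) = 2*(-3) = -6)
g(w, b) = 0
x(W, h) = 0 (x(W, h) = (W - W)/3 = (⅓)*0 = 0)
V(O, f) = 8 + 12*f (V(O, f) = ((f*3)*(-2) - 4)*(-2) + 0 = ((3*f)*(-2) - 4)*(-2) + 0 = (-6*f - 4)*(-2) + 0 = (-4 - 6*f)*(-2) + 0 = (8 + 12*f) + 0 = 8 + 12*f)
5435 + V(g(-10, R(4)), j(11, -4)) = 5435 + (8 + 12*(11*(-4))) = 5435 + (8 + 12*(-44)) = 5435 + (8 - 528) = 5435 - 520 = 4915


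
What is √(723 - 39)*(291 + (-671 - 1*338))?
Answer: -4308*√19 ≈ -18778.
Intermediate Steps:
√(723 - 39)*(291 + (-671 - 1*338)) = √684*(291 + (-671 - 338)) = (6*√19)*(291 - 1009) = (6*√19)*(-718) = -4308*√19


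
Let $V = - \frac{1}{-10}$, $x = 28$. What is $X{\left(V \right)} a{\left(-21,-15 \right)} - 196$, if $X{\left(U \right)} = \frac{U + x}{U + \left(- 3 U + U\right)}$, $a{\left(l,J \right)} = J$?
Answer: $4019$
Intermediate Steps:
$V = \frac{1}{10}$ ($V = \left(-1\right) \left(- \frac{1}{10}\right) = \frac{1}{10} \approx 0.1$)
$X{\left(U \right)} = - \frac{28 + U}{U}$ ($X{\left(U \right)} = \frac{U + 28}{U + \left(- 3 U + U\right)} = \frac{28 + U}{U - 2 U} = \frac{28 + U}{\left(-1\right) U} = \left(28 + U\right) \left(- \frac{1}{U}\right) = - \frac{28 + U}{U}$)
$X{\left(V \right)} a{\left(-21,-15 \right)} - 196 = \frac{1}{\frac{1}{10}} \left(-28 - \frac{1}{10}\right) \left(-15\right) - 196 = 10 \left(-28 - \frac{1}{10}\right) \left(-15\right) - 196 = 10 \left(- \frac{281}{10}\right) \left(-15\right) - 196 = \left(-281\right) \left(-15\right) - 196 = 4215 - 196 = 4019$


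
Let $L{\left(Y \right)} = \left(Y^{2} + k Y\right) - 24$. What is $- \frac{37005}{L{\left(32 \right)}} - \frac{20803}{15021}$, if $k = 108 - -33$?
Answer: $- \frac{670518241}{82795752} \approx -8.0985$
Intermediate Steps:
$k = 141$ ($k = 108 + 33 = 141$)
$L{\left(Y \right)} = -24 + Y^{2} + 141 Y$ ($L{\left(Y \right)} = \left(Y^{2} + 141 Y\right) - 24 = -24 + Y^{2} + 141 Y$)
$- \frac{37005}{L{\left(32 \right)}} - \frac{20803}{15021} = - \frac{37005}{-24 + 32^{2} + 141 \cdot 32} - \frac{20803}{15021} = - \frac{37005}{-24 + 1024 + 4512} - \frac{20803}{15021} = - \frac{37005}{5512} - \frac{20803}{15021} = - \frac{670518241}{82795752}$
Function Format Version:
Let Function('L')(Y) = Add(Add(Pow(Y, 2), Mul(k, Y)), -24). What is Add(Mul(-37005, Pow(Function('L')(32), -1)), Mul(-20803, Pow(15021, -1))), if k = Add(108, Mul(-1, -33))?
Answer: Rational(-670518241, 82795752) ≈ -8.0985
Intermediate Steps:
k = 141 (k = Add(108, 33) = 141)
Function('L')(Y) = Add(-24, Pow(Y, 2), Mul(141, Y)) (Function('L')(Y) = Add(Add(Pow(Y, 2), Mul(141, Y)), -24) = Add(-24, Pow(Y, 2), Mul(141, Y)))
Add(Mul(-37005, Pow(Function('L')(32), -1)), Mul(-20803, Pow(15021, -1))) = Add(Mul(-37005, Pow(Add(-24, Pow(32, 2), Mul(141, 32)), -1)), Mul(-20803, Pow(15021, -1))) = Add(Mul(-37005, Pow(Add(-24, 1024, 4512), -1)), Mul(-20803, Rational(1, 15021))) = Add(Mul(-37005, Pow(5512, -1)), Rational(-20803, 15021)) = Add(Mul(-37005, Rational(1, 5512)), Rational(-20803, 15021)) = Add(Rational(-37005, 5512), Rational(-20803, 15021)) = Rational(-670518241, 82795752)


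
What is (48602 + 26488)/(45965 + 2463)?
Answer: 37545/24214 ≈ 1.5505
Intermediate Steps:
(48602 + 26488)/(45965 + 2463) = 75090/48428 = 75090*(1/48428) = 37545/24214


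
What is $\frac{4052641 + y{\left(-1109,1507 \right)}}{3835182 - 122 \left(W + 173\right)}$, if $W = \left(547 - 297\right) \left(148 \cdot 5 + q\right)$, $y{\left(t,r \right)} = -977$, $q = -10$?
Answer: $- \frac{1012916}{4612731} \approx -0.21959$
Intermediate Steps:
$W = 182500$ ($W = \left(547 - 297\right) \left(148 \cdot 5 - 10\right) = 250 \left(740 - 10\right) = 250 \cdot 730 = 182500$)
$\frac{4052641 + y{\left(-1109,1507 \right)}}{3835182 - 122 \left(W + 173\right)} = \frac{4052641 - 977}{3835182 - 122 \left(182500 + 173\right)} = \frac{4051664}{3835182 - 22286106} = \frac{4051664}{-18450924} = 4051664 \left(- \frac{1}{18450924}\right) = - \frac{1012916}{4612731}$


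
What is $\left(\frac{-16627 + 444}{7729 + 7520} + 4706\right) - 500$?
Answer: $\frac{64121111}{15249} \approx 4204.9$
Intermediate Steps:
$\left(\frac{-16627 + 444}{7729 + 7520} + 4706\right) - 500 = \left(- \frac{16183}{15249} + 4706\right) - 500 = \frac{71745611}{15249} - 500 = \frac{64121111}{15249}$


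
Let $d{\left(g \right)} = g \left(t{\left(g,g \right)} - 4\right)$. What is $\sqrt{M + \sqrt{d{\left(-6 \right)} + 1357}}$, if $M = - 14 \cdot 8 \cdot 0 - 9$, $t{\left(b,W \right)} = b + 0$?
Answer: $\sqrt{-9 + \sqrt{1417}} \approx 5.3519$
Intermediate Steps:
$t{\left(b,W \right)} = b$
$d{\left(g \right)} = g \left(-4 + g\right)$ ($d{\left(g \right)} = g \left(g - 4\right) = g \left(-4 + g\right)$)
$M = -9$ ($M = \left(-14\right) 0 - 9 = 0 - 9 = -9$)
$\sqrt{M + \sqrt{d{\left(-6 \right)} + 1357}} = \sqrt{-9 + \sqrt{- 6 \left(-4 - 6\right) + 1357}} = \sqrt{-9 + \sqrt{\left(-6\right) \left(-10\right) + 1357}} = \sqrt{-9 + \sqrt{60 + 1357}} = \sqrt{-9 + \sqrt{1417}}$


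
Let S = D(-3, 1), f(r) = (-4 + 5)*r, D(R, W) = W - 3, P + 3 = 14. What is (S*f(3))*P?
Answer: -66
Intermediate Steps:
P = 11 (P = -3 + 14 = 11)
D(R, W) = -3 + W
f(r) = r (f(r) = 1*r = r)
S = -2 (S = -3 + 1 = -2)
(S*f(3))*P = -2*3*11 = -6*11 = -66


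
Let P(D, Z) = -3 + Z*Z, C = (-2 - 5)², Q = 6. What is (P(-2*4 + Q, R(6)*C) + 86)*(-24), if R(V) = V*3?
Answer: -18672168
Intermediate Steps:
R(V) = 3*V
C = 49 (C = (-7)² = 49)
P(D, Z) = -3 + Z²
(P(-2*4 + Q, R(6)*C) + 86)*(-24) = ((-3 + ((3*6)*49)²) + 86)*(-24) = ((-3 + (18*49)²) + 86)*(-24) = ((-3 + 882²) + 86)*(-24) = ((-3 + 777924) + 86)*(-24) = (777921 + 86)*(-24) = 778007*(-24) = -18672168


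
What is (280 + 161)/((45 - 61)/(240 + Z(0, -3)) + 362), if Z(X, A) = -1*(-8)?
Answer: 4557/3740 ≈ 1.2184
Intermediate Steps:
Z(X, A) = 8
(280 + 161)/((45 - 61)/(240 + Z(0, -3)) + 362) = (280 + 161)/((45 - 61)/(240 + 8) + 362) = 441/(-16/248 + 362) = 441/(-16*1/248 + 362) = 441/(-2/31 + 362) = 441/(11220/31) = 441*(31/11220) = 4557/3740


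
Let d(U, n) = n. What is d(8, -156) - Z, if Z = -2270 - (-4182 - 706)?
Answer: -2774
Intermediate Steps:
Z = 2618 (Z = -2270 - 1*(-4888) = -2270 + 4888 = 2618)
d(8, -156) - Z = -156 - 1*2618 = -156 - 2618 = -2774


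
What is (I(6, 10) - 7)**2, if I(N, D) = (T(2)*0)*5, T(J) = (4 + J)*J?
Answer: 49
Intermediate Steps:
T(J) = J*(4 + J)
I(N, D) = 0 (I(N, D) = ((2*(4 + 2))*0)*5 = ((2*6)*0)*5 = (12*0)*5 = 0*5 = 0)
(I(6, 10) - 7)**2 = (0 - 7)**2 = (-7)**2 = 49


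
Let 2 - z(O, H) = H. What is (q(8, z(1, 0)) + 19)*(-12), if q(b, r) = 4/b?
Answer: -234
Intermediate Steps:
z(O, H) = 2 - H
(q(8, z(1, 0)) + 19)*(-12) = (4/8 + 19)*(-12) = (4*(1/8) + 19)*(-12) = (1/2 + 19)*(-12) = (39/2)*(-12) = -234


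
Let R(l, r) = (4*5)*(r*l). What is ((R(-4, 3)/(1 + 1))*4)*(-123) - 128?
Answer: 58912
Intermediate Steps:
R(l, r) = 20*l*r (R(l, r) = 20*(l*r) = 20*l*r)
((R(-4, 3)/(1 + 1))*4)*(-123) - 128 = (((20*(-4)*3)/(1 + 1))*4)*(-123) - 128 = ((-240/2)*4)*(-123) - 128 = (((½)*(-240))*4)*(-123) - 128 = -120*4*(-123) - 128 = -480*(-123) - 128 = 59040 - 128 = 58912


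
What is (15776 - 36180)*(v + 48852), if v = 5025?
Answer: -1099306308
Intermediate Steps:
(15776 - 36180)*(v + 48852) = (15776 - 36180)*(5025 + 48852) = -20404*53877 = -1099306308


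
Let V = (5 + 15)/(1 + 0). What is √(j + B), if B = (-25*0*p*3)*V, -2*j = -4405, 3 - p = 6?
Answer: √8810/2 ≈ 46.931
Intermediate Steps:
p = -3 (p = 3 - 1*6 = 3 - 6 = -3)
j = 4405/2 (j = -½*(-4405) = 4405/2 ≈ 2202.5)
V = 20 (V = 20/1 = 20*1 = 20)
B = 0 (B = -25*0*(-3)*3*20 = -0*3*20 = -25*0*20 = 0*20 = 0)
√(j + B) = √(4405/2 + 0) = √(4405/2) = √8810/2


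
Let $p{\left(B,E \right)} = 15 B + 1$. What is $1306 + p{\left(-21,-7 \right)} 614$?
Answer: $-191490$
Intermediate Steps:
$p{\left(B,E \right)} = 1 + 15 B$
$1306 + p{\left(-21,-7 \right)} 614 = 1306 + \left(1 + 15 \left(-21\right)\right) 614 = 1306 + \left(1 - 315\right) 614 = 1306 - 192796 = -191490$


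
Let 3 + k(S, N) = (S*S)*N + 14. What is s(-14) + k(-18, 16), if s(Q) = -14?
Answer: 5181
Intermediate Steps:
k(S, N) = 11 + N*S² (k(S, N) = -3 + ((S*S)*N + 14) = -3 + (S²*N + 14) = -3 + (N*S² + 14) = -3 + (14 + N*S²) = 11 + N*S²)
s(-14) + k(-18, 16) = -14 + (11 + 16*(-18)²) = -14 + (11 + 16*324) = -14 + (11 + 5184) = -14 + 5195 = 5181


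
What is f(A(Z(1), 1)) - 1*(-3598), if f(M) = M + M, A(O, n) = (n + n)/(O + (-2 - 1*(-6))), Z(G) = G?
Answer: 17994/5 ≈ 3598.8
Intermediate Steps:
A(O, n) = 2*n/(4 + O) (A(O, n) = (2*n)/(O + (-2 + 6)) = (2*n)/(O + 4) = (2*n)/(4 + O) = 2*n/(4 + O))
f(M) = 2*M
f(A(Z(1), 1)) - 1*(-3598) = 2*(2*1/(4 + 1)) - 1*(-3598) = 2*(2*1/5) + 3598 = 2*(2*1*(⅕)) + 3598 = 2*(⅖) + 3598 = ⅘ + 3598 = 17994/5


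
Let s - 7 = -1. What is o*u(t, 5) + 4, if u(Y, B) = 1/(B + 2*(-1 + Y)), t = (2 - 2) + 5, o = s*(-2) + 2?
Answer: 42/13 ≈ 3.2308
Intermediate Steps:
s = 6 (s = 7 - 1 = 6)
o = -10 (o = 6*(-2) + 2 = -12 + 2 = -10)
t = 5 (t = 0 + 5 = 5)
u(Y, B) = 1/(-2 + B + 2*Y) (u(Y, B) = 1/(B + (-2 + 2*Y)) = 1/(-2 + B + 2*Y))
o*u(t, 5) + 4 = -10/(-2 + 5 + 2*5) + 4 = -10/(-2 + 5 + 10) + 4 = -10/13 + 4 = 42/13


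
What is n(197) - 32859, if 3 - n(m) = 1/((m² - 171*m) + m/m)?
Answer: -168321289/5123 ≈ -32856.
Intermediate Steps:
n(m) = 3 - 1/(1 + m² - 171*m) (n(m) = 3 - 1/((m² - 171*m) + m/m) = 3 - 1/((m² - 171*m) + 1) = 3 - 1/(1 + m² - 171*m))
n(197) - 32859 = (2 - 513*197 + 3*197²)/(1 + 197² - 171*197) - 32859 = (2 - 101061 + 3*38809)/(1 + 38809 - 33687) - 32859 = (2 - 101061 + 116427)/5123 - 32859 = (1/5123)*15368 - 32859 = 15368/5123 - 32859 = -168321289/5123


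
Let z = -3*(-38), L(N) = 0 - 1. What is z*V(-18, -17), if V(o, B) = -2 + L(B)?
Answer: -342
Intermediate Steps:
L(N) = -1
V(o, B) = -3 (V(o, B) = -2 - 1 = -3)
z = 114
z*V(-18, -17) = 114*(-3) = -342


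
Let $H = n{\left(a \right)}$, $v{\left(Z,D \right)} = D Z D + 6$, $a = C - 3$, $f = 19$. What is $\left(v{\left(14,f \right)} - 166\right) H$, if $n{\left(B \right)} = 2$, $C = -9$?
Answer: $9788$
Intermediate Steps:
$a = -12$ ($a = -9 - 3 = -12$)
$v{\left(Z,D \right)} = 6 + Z D^{2}$ ($v{\left(Z,D \right)} = Z D^{2} + 6 = 6 + Z D^{2}$)
$H = 2$
$\left(v{\left(14,f \right)} - 166\right) H = \left(\left(6 + 14 \cdot 19^{2}\right) - 166\right) 2 = \left(\left(6 + 14 \cdot 361\right) - 166\right) 2 = \left(\left(6 + 5054\right) - 166\right) 2 = \left(5060 - 166\right) 2 = 4894 \cdot 2 = 9788$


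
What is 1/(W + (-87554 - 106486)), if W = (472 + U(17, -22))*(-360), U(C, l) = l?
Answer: -1/356040 ≈ -2.8087e-6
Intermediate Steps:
W = -162000 (W = (472 - 22)*(-360) = 450*(-360) = -162000)
1/(W + (-87554 - 106486)) = 1/(-162000 + (-87554 - 106486)) = 1/(-162000 - 194040) = 1/(-356040) = -1/356040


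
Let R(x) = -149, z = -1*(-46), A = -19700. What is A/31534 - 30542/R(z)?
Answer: 480088064/2349283 ≈ 204.36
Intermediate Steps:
z = 46
A/31534 - 30542/R(z) = -19700/31534 - 30542/(-149) = -19700*1/31534 - 30542*(-1/149) = -9850/15767 + 30542/149 = 480088064/2349283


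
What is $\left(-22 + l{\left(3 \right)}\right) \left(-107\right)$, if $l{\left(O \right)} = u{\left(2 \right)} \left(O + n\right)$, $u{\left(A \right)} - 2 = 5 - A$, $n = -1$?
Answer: $1284$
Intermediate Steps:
$u{\left(A \right)} = 7 - A$ ($u{\left(A \right)} = 2 - \left(-5 + A\right) = 7 - A$)
$l{\left(O \right)} = -5 + 5 O$ ($l{\left(O \right)} = \left(7 - 2\right) \left(O - 1\right) = \left(7 - 2\right) \left(-1 + O\right) = 5 \left(-1 + O\right) = -5 + 5 O$)
$\left(-22 + l{\left(3 \right)}\right) \left(-107\right) = \left(-22 + \left(-5 + 5 \cdot 3\right)\right) \left(-107\right) = \left(-22 + \left(-5 + 15\right)\right) \left(-107\right) = \left(-22 + 10\right) \left(-107\right) = \left(-12\right) \left(-107\right) = 1284$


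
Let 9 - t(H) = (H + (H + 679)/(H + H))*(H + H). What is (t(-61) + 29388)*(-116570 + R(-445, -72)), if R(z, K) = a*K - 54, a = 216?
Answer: -2820239312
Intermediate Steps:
t(H) = 9 - 2*H*(H + (679 + H)/(2*H)) (t(H) = 9 - (H + (H + 679)/(H + H))*(H + H) = 9 - (H + (679 + H)/((2*H)))*2*H = 9 - (H + (679 + H)*(1/(2*H)))*2*H = 9 - (H + (679 + H)/(2*H))*2*H = 9 - 2*H*(H + (679 + H)/(2*H)))
R(z, K) = -54 + 216*K (R(z, K) = 216*K - 54 = -54 + 216*K)
(t(-61) + 29388)*(-116570 + R(-445, -72)) = ((-670 - 1*(-61) - 2*(-61)**2) + 29388)*(-116570 + (-54 + 216*(-72))) = ((-670 + 61 - 2*3721) + 29388)*(-116570 + (-54 - 15552)) = ((-670 + 61 - 7442) + 29388)*(-116570 - 15606) = (-8051 + 29388)*(-132176) = 21337*(-132176) = -2820239312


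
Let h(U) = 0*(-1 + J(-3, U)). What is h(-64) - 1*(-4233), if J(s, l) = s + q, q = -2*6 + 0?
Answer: 4233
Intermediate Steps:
q = -12 (q = -12 + 0 = -12)
J(s, l) = -12 + s (J(s, l) = s - 12 = -12 + s)
h(U) = 0 (h(U) = 0*(-1 + (-12 - 3)) = 0*(-1 - 15) = 0*(-16) = 0)
h(-64) - 1*(-4233) = 0 - 1*(-4233) = 0 + 4233 = 4233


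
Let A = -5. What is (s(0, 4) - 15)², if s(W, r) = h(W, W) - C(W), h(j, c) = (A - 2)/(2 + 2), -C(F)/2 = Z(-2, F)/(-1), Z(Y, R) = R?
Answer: 4489/16 ≈ 280.56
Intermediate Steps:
C(F) = 2*F (C(F) = -2*F/(-1) = -2*F*(-1) = -(-2)*F = 2*F)
h(j, c) = -7/4 (h(j, c) = (-5 - 2)/(2 + 2) = -7/4)
s(W, r) = -7/4 - 2*W
(s(0, 4) - 15)² = ((-7/4 - 2*0) - 15)² = ((-7/4 + 0) - 15)² = (-7/4 - 15)² = (-67/4)² = 4489/16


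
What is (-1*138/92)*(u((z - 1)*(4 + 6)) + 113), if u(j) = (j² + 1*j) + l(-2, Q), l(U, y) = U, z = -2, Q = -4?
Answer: -2943/2 ≈ -1471.5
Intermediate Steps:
u(j) = -2 + j + j² (u(j) = (j² + 1*j) - 2 = (j² + j) - 2 = (j + j²) - 2 = -2 + j + j²)
(-1*138/92)*(u((z - 1)*(4 + 6)) + 113) = (-1*138/92)*((-2 + (-2 - 1)*(4 + 6) + ((-2 - 1)*(4 + 6))²) + 113) = (-138*1/92)*((-2 - 3*10 + (-3*10)²) + 113) = -3*((-2 - 30 + (-30)²) + 113)/2 = -3*((-2 - 30 + 900) + 113)/2 = -3*(868 + 113)/2 = -3/2*981 = -2943/2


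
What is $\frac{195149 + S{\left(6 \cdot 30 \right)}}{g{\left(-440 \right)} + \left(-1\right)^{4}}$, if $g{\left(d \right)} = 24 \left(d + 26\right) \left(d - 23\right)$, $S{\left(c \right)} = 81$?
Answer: $\frac{195230}{4600369} \approx 0.042438$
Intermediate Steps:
$g{\left(d \right)} = 24 \left(-23 + d\right) \left(26 + d\right)$ ($g{\left(d \right)} = 24 \left(26 + d\right) \left(-23 + d\right) = 24 \left(-23 + d\right) \left(26 + d\right)$)
$\frac{195149 + S{\left(6 \cdot 30 \right)}}{g{\left(-440 \right)} + \left(-1\right)^{4}} = \frac{195149 + 81}{\left(-14352 + 24 \left(-440\right)^{2} + 72 \left(-440\right)\right) + \left(-1\right)^{4}} = \frac{195230}{\left(-14352 + 24 \cdot 193600 - 31680\right) + 1} = \frac{195230}{\left(-14352 + 4646400 - 31680\right) + 1} = \frac{195230}{4600368 + 1} = \frac{195230}{4600369}$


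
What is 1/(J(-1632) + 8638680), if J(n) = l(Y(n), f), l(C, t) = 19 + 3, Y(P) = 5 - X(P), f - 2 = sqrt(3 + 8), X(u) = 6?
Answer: 1/8638702 ≈ 1.1576e-7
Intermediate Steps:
f = 2 + sqrt(11) (f = 2 + sqrt(3 + 8) = 2 + sqrt(11) ≈ 5.3166)
Y(P) = -1 (Y(P) = 5 - 1*6 = 5 - 6 = -1)
l(C, t) = 22
J(n) = 22
1/(J(-1632) + 8638680) = 1/(22 + 8638680) = 1/8638702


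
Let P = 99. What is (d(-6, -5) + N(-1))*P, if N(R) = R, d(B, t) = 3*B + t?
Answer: -2376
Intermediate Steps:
d(B, t) = t + 3*B
(d(-6, -5) + N(-1))*P = ((-5 + 3*(-6)) - 1)*99 = ((-5 - 18) - 1)*99 = (-23 - 1)*99 = -24*99 = -2376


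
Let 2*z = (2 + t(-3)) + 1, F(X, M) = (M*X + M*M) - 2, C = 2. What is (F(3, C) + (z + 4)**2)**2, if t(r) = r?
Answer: 576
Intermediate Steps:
F(X, M) = -2 + M**2 + M*X (F(X, M) = (M*X + M**2) - 2 = (M**2 + M*X) - 2 = -2 + M**2 + M*X)
z = 0 (z = ((2 - 3) + 1)/2 = (-1 + 1)/2 = (1/2)*0 = 0)
(F(3, C) + (z + 4)**2)**2 = ((-2 + 2**2 + 2*3) + (0 + 4)**2)**2 = ((-2 + 4 + 6) + 4**2)**2 = (8 + 16)**2 = 24**2 = 576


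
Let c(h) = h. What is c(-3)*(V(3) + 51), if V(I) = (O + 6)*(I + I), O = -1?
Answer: -243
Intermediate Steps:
V(I) = 10*I (V(I) = (-1 + 6)*(I + I) = 5*(2*I) = 10*I)
c(-3)*(V(3) + 51) = -3*(10*3 + 51) = -3*(30 + 51) = -3*81 = -243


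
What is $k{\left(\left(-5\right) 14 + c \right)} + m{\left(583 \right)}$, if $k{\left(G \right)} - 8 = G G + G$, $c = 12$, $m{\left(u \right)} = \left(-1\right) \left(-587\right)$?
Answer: $3901$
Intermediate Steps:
$m{\left(u \right)} = 587$
$k{\left(G \right)} = 8 + G + G^{2}$ ($k{\left(G \right)} = 8 + \left(G G + G\right) = 8 + \left(G^{2} + G\right) = 8 + \left(G + G^{2}\right) = 8 + G + G^{2}$)
$k{\left(\left(-5\right) 14 + c \right)} + m{\left(583 \right)} = \left(8 + \left(\left(-5\right) 14 + 12\right) + \left(\left(-5\right) 14 + 12\right)^{2}\right) + 587 = \left(8 + \left(-70 + 12\right) + \left(-70 + 12\right)^{2}\right) + 587 = \left(8 - 58 + \left(-58\right)^{2}\right) + 587 = \left(8 - 58 + 3364\right) + 587 = 3314 + 587 = 3901$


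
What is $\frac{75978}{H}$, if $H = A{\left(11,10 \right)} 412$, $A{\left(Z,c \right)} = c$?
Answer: $\frac{37989}{2060} \approx 18.441$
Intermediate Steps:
$H = 4120$ ($H = 10 \cdot 412 = 4120$)
$\frac{75978}{H} = \frac{75978}{4120} = 75978 \cdot \frac{1}{4120} = \frac{37989}{2060}$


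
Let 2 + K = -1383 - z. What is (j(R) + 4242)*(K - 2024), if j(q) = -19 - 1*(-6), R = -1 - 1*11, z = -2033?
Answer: -5819104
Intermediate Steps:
R = -12 (R = -1 - 11 = -12)
K = 648 (K = -2 + (-1383 - 1*(-2033)) = -2 + (-1383 + 2033) = -2 + 650 = 648)
j(q) = -13 (j(q) = -19 + 6 = -13)
(j(R) + 4242)*(K - 2024) = (-13 + 4242)*(648 - 2024) = 4229*(-1376) = -5819104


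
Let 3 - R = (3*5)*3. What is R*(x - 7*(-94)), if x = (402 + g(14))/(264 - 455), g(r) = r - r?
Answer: -5261592/191 ≈ -27548.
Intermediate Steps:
g(r) = 0
R = -42 (R = 3 - 3*5*3 = 3 - 15*3 = 3 - 1*45 = 3 - 45 = -42)
x = -402/191 (x = (402 + 0)/(264 - 455) = 402/(-191) = 402*(-1/191) = -402/191 ≈ -2.1047)
R*(x - 7*(-94)) = -42*(-402/191 - 7*(-94)) = -42*(-402/191 + 658) = -42*125276/191 = -5261592/191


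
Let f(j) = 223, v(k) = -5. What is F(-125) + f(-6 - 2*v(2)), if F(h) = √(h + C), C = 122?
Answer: 223 + I*√3 ≈ 223.0 + 1.732*I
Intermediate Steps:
F(h) = √(122 + h) (F(h) = √(h + 122) = √(122 + h))
F(-125) + f(-6 - 2*v(2)) = √(122 - 125) + 223 = √(-3) + 223 = I*√3 + 223 = 223 + I*√3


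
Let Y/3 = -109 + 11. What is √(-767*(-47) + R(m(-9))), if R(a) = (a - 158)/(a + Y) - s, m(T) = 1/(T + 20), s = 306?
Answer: 14*√1906131538/3233 ≈ 189.06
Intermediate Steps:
Y = -294 (Y = 3*(-109 + 11) = 3*(-98) = -294)
m(T) = 1/(20 + T)
R(a) = -306 + (-158 + a)/(-294 + a) (R(a) = (a - 158)/(a - 294) - 1*306 = (-158 + a)/(-294 + a) - 306 = -306 + (-158 + a)/(-294 + a))
√(-767*(-47) + R(m(-9))) = √(-767*(-47) + (89806 - 305/(20 - 9))/(-294 + 1/(20 - 9))) = √(36049 + (89806 - 305/11)/(-294 + 1/11)) = √(36049 + (89806 - 305*1/11)/(-294 + 1/11)) = √(36049 + (89806 - 305/11)/(-3233/11)) = √(36049 - 11/3233*987561/11) = √(36049 - 987561/3233) = √(115558856/3233) = 14*√1906131538/3233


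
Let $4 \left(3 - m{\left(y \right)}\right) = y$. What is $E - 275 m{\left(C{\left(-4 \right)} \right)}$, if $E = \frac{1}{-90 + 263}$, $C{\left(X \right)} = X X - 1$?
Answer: $\frac{142729}{692} \approx 206.26$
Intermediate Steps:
$C{\left(X \right)} = -1 + X^{2}$ ($C{\left(X \right)} = X^{2} - 1 = -1 + X^{2}$)
$m{\left(y \right)} = 3 - \frac{y}{4}$
$E = \frac{1}{173} \approx 0.0057803$
$E - 275 m{\left(C{\left(-4 \right)} \right)} = \frac{1}{173} - 275 \left(3 - \frac{-1 + \left(-4\right)^{2}}{4}\right) = \frac{1}{173} - 275 \left(3 - \frac{-1 + 16}{4}\right) = \frac{1}{173} - 275 \left(3 - \frac{15}{4}\right) = \frac{1}{173} - - \frac{825}{4} = \frac{1}{173} + \frac{825}{4} = \frac{142729}{692}$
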